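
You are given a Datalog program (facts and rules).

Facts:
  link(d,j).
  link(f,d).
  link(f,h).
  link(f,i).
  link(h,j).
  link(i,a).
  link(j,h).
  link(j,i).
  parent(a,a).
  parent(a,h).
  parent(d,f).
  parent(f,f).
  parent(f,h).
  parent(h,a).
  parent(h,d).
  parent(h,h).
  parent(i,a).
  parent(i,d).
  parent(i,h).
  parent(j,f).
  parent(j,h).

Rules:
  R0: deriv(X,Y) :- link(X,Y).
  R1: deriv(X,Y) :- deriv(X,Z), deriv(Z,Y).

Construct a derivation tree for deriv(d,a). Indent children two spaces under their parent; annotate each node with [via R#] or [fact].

deriv(d,a)  [via R1]
  deriv(d,i)  [via R1]
    deriv(d,j)  [via R0]
      link(d,j)  [fact]
    deriv(j,i)  [via R0]
      link(j,i)  [fact]
  deriv(i,a)  [via R0]
    link(i,a)  [fact]

round 1: derive deriv(d,j) via R0 from link(d,j)
round 1: derive deriv(f,d) via R0 from link(f,d)
round 1: derive deriv(f,h) via R0 from link(f,h)
round 1: derive deriv(f,i) via R0 from link(f,i)
round 1: derive deriv(h,j) via R0 from link(h,j)
round 1: derive deriv(i,a) via R0 from link(i,a)
round 1: derive deriv(j,h) via R0 from link(j,h)
round 1: derive deriv(j,i) via R0 from link(j,i)
round 2: derive deriv(d,h) via R1 from deriv(d,j), deriv(j,h)
round 2: derive deriv(d,i) via R1 from deriv(d,j), deriv(j,i)
round 2: derive deriv(f,a) via R1 from deriv(f,i), deriv(i,a)
round 2: derive deriv(f,j) via R1 from deriv(f,d), deriv(d,j)
round 2: derive deriv(h,h) via R1 from deriv(h,j), deriv(j,h)
round 2: derive deriv(h,i) via R1 from deriv(h,j), deriv(j,i)
round 2: derive deriv(j,a) via R1 from deriv(j,i), deriv(i,a)
round 2: derive deriv(j,j) via R1 from deriv(j,h), deriv(h,j)
round 3: derive deriv(d,a) via R1 from deriv(d,i), deriv(i,a)
round 3: derive deriv(h,a) via R1 from deriv(h,i), deriv(i,a)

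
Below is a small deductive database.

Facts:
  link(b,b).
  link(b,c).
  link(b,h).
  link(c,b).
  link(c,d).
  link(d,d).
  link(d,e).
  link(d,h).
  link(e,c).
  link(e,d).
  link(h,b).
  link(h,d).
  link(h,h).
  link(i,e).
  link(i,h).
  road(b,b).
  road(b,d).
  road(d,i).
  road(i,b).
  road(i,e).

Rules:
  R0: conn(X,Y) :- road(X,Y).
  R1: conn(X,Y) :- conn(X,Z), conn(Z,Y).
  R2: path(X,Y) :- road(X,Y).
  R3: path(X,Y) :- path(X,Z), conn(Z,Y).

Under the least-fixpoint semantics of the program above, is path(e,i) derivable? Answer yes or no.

no

round 1: derive conn(b,b) via R0 from road(b,b)
round 1: derive conn(b,d) via R0 from road(b,d)
round 1: derive conn(d,i) via R0 from road(d,i)
round 1: derive conn(i,b) via R0 from road(i,b)
round 1: derive conn(i,e) via R0 from road(i,e)
round 1: derive path(b,b) via R2 from road(b,b)
round 1: derive path(b,d) via R2 from road(b,d)
round 1: derive path(d,i) via R2 from road(d,i)
round 1: derive path(i,b) via R2 from road(i,b)
round 1: derive path(i,e) via R2 from road(i,e)
round 2: derive conn(b,i) via R1 from conn(b,d), conn(d,i)
round 2: derive conn(d,b) via R1 from conn(d,i), conn(i,b)
round 2: derive conn(d,e) via R1 from conn(d,i), conn(i,e)
round 2: derive conn(i,d) via R1 from conn(i,b), conn(b,d)
round 2: derive path(b,i) via R3 from path(b,d), conn(d,i)
round 2: derive path(d,b) via R3 from path(d,i), conn(i,b)
round 2: derive path(d,e) via R3 from path(d,i), conn(i,e)
round 2: derive path(i,d) via R3 from path(i,b), conn(b,d)
round 3: derive conn(b,e) via R1 from conn(b,d), conn(d,e)
round 3: derive conn(d,d) via R1 from conn(d,b), conn(b,d)
round 3: derive conn(i,i) via R1 from conn(i,b), conn(b,i)
round 3: derive path(b,e) via R3 from path(b,d), conn(d,e)
round 3: derive path(d,d) via R3 from path(d,b), conn(b,d)
round 3: derive path(i,i) via R3 from path(i,b), conn(b,i)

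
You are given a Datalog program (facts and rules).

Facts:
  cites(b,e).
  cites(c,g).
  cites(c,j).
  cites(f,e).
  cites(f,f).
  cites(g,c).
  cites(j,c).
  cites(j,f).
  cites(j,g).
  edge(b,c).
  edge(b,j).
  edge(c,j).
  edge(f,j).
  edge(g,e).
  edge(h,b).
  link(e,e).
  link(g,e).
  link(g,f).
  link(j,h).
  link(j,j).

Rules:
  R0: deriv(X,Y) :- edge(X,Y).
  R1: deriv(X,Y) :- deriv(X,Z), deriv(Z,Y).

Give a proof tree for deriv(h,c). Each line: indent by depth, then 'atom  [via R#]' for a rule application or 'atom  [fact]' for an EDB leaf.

deriv(h,c)  [via R1]
  deriv(h,b)  [via R0]
    edge(h,b)  [fact]
  deriv(b,c)  [via R0]
    edge(b,c)  [fact]

round 1: derive deriv(b,c) via R0 from edge(b,c)
round 1: derive deriv(b,j) via R0 from edge(b,j)
round 1: derive deriv(c,j) via R0 from edge(c,j)
round 1: derive deriv(f,j) via R0 from edge(f,j)
round 1: derive deriv(g,e) via R0 from edge(g,e)
round 1: derive deriv(h,b) via R0 from edge(h,b)
round 2: derive deriv(h,c) via R1 from deriv(h,b), deriv(b,c)
round 2: derive deriv(h,j) via R1 from deriv(h,b), deriv(b,j)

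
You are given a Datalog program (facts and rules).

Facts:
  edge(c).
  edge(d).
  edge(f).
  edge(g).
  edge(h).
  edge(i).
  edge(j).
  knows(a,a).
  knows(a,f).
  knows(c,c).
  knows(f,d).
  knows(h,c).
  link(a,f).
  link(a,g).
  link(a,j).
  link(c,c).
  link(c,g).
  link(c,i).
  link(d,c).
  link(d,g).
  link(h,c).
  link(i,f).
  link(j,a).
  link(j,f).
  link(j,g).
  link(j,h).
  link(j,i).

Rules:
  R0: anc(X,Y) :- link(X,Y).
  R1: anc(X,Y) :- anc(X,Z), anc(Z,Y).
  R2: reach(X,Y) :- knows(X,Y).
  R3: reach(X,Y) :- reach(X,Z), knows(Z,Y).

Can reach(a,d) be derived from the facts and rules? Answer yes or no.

yes

round 1: derive reach(a,a) via R2 from knows(a,a)
round 1: derive reach(a,f) via R2 from knows(a,f)
round 1: derive reach(c,c) via R2 from knows(c,c)
round 1: derive reach(f,d) via R2 from knows(f,d)
round 1: derive reach(h,c) via R2 from knows(h,c)
round 2: derive reach(a,d) via R3 from reach(a,f), knows(f,d)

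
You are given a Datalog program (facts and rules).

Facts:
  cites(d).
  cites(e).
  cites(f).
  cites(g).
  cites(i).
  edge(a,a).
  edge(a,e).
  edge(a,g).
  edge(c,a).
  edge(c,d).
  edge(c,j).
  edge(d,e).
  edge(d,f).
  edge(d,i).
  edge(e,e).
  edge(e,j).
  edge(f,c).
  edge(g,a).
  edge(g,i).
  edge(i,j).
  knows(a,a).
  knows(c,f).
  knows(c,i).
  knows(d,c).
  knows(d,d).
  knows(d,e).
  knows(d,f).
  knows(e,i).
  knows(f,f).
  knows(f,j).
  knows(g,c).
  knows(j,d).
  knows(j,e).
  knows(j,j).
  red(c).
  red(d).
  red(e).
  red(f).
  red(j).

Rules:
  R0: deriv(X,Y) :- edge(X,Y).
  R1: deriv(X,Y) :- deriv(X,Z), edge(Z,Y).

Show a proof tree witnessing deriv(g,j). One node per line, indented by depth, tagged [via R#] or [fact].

deriv(g,j)  [via R1]
  deriv(g,i)  [via R0]
    edge(g,i)  [fact]
  edge(i,j)  [fact]

round 1: derive deriv(a,a) via R0 from edge(a,a)
round 1: derive deriv(a,e) via R0 from edge(a,e)
round 1: derive deriv(a,g) via R0 from edge(a,g)
round 1: derive deriv(c,a) via R0 from edge(c,a)
round 1: derive deriv(c,d) via R0 from edge(c,d)
round 1: derive deriv(c,j) via R0 from edge(c,j)
round 1: derive deriv(d,e) via R0 from edge(d,e)
round 1: derive deriv(d,f) via R0 from edge(d,f)
round 1: derive deriv(d,i) via R0 from edge(d,i)
round 1: derive deriv(e,e) via R0 from edge(e,e)
round 1: derive deriv(e,j) via R0 from edge(e,j)
round 1: derive deriv(f,c) via R0 from edge(f,c)
round 1: derive deriv(g,a) via R0 from edge(g,a)
round 1: derive deriv(g,i) via R0 from edge(g,i)
round 1: derive deriv(i,j) via R0 from edge(i,j)
round 2: derive deriv(a,i) via R1 from deriv(a,g), edge(g,i)
round 2: derive deriv(a,j) via R1 from deriv(a,e), edge(e,j)
round 2: derive deriv(c,e) via R1 from deriv(c,a), edge(a,e)
round 2: derive deriv(c,f) via R1 from deriv(c,d), edge(d,f)
round 2: derive deriv(c,g) via R1 from deriv(c,a), edge(a,g)
round 2: derive deriv(c,i) via R1 from deriv(c,d), edge(d,i)
round 2: derive deriv(d,c) via R1 from deriv(d,f), edge(f,c)
round 2: derive deriv(d,j) via R1 from deriv(d,e), edge(e,j)
round 2: derive deriv(f,a) via R1 from deriv(f,c), edge(c,a)
round 2: derive deriv(f,d) via R1 from deriv(f,c), edge(c,d)
round 2: derive deriv(f,j) via R1 from deriv(f,c), edge(c,j)
round 2: derive deriv(g,e) via R1 from deriv(g,a), edge(a,e)
round 2: derive deriv(g,g) via R1 from deriv(g,a), edge(a,g)
round 2: derive deriv(g,j) via R1 from deriv(g,i), edge(i,j)
round 3: derive deriv(c,c) via R1 from deriv(c,f), edge(f,c)
round 3: derive deriv(d,a) via R1 from deriv(d,c), edge(c,a)
round 3: derive deriv(d,d) via R1 from deriv(d,c), edge(c,d)
round 3: derive deriv(f,e) via R1 from deriv(f,a), edge(a,e)
round 3: derive deriv(f,f) via R1 from deriv(f,d), edge(d,f)
round 3: derive deriv(f,g) via R1 from deriv(f,a), edge(a,g)
round 3: derive deriv(f,i) via R1 from deriv(f,d), edge(d,i)
round 4: derive deriv(d,g) via R1 from deriv(d,a), edge(a,g)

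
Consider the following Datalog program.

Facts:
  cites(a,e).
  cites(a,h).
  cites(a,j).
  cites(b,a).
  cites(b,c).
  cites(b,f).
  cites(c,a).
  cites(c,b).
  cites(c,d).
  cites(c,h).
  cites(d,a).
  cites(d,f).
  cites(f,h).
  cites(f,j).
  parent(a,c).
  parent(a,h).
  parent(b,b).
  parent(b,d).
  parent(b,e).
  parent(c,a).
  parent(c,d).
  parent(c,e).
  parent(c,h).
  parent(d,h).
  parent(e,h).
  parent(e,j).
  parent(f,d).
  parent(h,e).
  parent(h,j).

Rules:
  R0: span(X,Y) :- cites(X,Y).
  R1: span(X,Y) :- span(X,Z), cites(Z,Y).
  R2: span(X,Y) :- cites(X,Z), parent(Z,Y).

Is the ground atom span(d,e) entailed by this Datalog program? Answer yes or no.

yes

round 1: derive span(a,e) via R0 from cites(a,e)
round 1: derive span(a,h) via R0 from cites(a,h)
round 1: derive span(a,j) via R0 from cites(a,j)
round 1: derive span(b,a) via R0 from cites(b,a)
round 1: derive span(b,c) via R0 from cites(b,c)
round 1: derive span(b,f) via R0 from cites(b,f)
round 1: derive span(c,a) via R0 from cites(c,a)
round 1: derive span(c,b) via R0 from cites(c,b)
round 1: derive span(c,d) via R0 from cites(c,d)
round 1: derive span(c,h) via R0 from cites(c,h)
round 1: derive span(d,a) via R0 from cites(d,a)
round 1: derive span(d,f) via R0 from cites(d,f)
round 1: derive span(f,h) via R0 from cites(f,h)
round 1: derive span(f,j) via R0 from cites(f,j)
round 1: derive span(b,d) via R2 from cites(b,c), parent(c,d)
round 1: derive span(b,e) via R2 from cites(b,c), parent(c,e)
round 1: derive span(b,h) via R2 from cites(b,a), parent(a,h)
round 1: derive span(c,c) via R2 from cites(c,a), parent(a,c)
round 1: derive span(c,e) via R2 from cites(c,b), parent(b,e)
round 1: derive span(c,j) via R2 from cites(c,h), parent(h,j)
round 1: derive span(d,c) via R2 from cites(d,a), parent(a,c)
round 1: derive span(d,d) via R2 from cites(d,f), parent(f,d)
round 1: derive span(d,h) via R2 from cites(d,a), parent(a,h)
round 1: derive span(f,e) via R2 from cites(f,h), parent(h,e)
round 2: derive span(b,b) via R1 from span(b,c), cites(c,b)
round 2: derive span(b,j) via R1 from span(b,a), cites(a,j)
round 2: derive span(c,f) via R1 from span(c,b), cites(b,f)
round 2: derive span(d,b) via R1 from span(d,c), cites(c,b)
round 2: derive span(d,e) via R1 from span(d,a), cites(a,e)
round 2: derive span(d,j) via R1 from span(d,a), cites(a,j)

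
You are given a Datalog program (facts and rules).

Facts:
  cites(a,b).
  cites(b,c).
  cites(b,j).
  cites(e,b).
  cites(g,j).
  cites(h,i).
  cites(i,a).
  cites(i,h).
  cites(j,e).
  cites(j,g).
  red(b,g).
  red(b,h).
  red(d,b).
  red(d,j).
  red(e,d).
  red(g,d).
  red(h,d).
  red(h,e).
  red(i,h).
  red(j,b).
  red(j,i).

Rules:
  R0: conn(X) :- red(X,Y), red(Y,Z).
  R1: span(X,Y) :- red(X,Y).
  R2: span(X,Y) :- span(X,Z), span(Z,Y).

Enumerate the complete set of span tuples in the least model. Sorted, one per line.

round 1: derive span(b,g) via R1 from red(b,g)
round 1: derive span(b,h) via R1 from red(b,h)
round 1: derive span(d,b) via R1 from red(d,b)
round 1: derive span(d,j) via R1 from red(d,j)
round 1: derive span(e,d) via R1 from red(e,d)
round 1: derive span(g,d) via R1 from red(g,d)
round 1: derive span(h,d) via R1 from red(h,d)
round 1: derive span(h,e) via R1 from red(h,e)
round 1: derive span(i,h) via R1 from red(i,h)
round 1: derive span(j,b) via R1 from red(j,b)
round 1: derive span(j,i) via R1 from red(j,i)
round 2: derive span(b,d) via R2 from span(b,g), span(g,d)
round 2: derive span(b,e) via R2 from span(b,h), span(h,e)
round 2: derive span(d,g) via R2 from span(d,b), span(b,g)
round 2: derive span(d,h) via R2 from span(d,b), span(b,h)
round 2: derive span(d,i) via R2 from span(d,j), span(j,i)
round 2: derive span(e,b) via R2 from span(e,d), span(d,b)
round 2: derive span(e,j) via R2 from span(e,d), span(d,j)
round 2: derive span(g,b) via R2 from span(g,d), span(d,b)
round 2: derive span(g,j) via R2 from span(g,d), span(d,j)
round 2: derive span(h,b) via R2 from span(h,d), span(d,b)
round 2: derive span(h,j) via R2 from span(h,d), span(d,j)
round 2: derive span(i,d) via R2 from span(i,h), span(h,d)
round 2: derive span(i,e) via R2 from span(i,h), span(h,e)
round 2: derive span(j,g) via R2 from span(j,b), span(b,g)
round 2: derive span(j,h) via R2 from span(j,b), span(b,h)
round 3: derive span(b,b) via R2 from span(b,d), span(d,b)
round 3: derive span(b,i) via R2 from span(b,d), span(d,i)
round 3: derive span(b,j) via R2 from span(b,d), span(d,j)
round 3: derive span(d,d) via R2 from span(d,b), span(b,d)
round 3: derive span(d,e) via R2 from span(d,b), span(b,e)
round 3: derive span(e,e) via R2 from span(e,b), span(b,e)
round 3: derive span(e,g) via R2 from span(e,b), span(b,g)
round 3: derive span(e,h) via R2 from span(e,b), span(b,h)
round 3: derive span(e,i) via R2 from span(e,d), span(d,i)
round 3: derive span(g,e) via R2 from span(g,b), span(b,e)
round 3: derive span(g,g) via R2 from span(g,b), span(b,g)
round 3: derive span(g,h) via R2 from span(g,b), span(b,h)
round 3: derive span(g,i) via R2 from span(g,d), span(d,i)
round 3: derive span(h,g) via R2 from span(h,b), span(b,g)
round 3: derive span(h,h) via R2 from span(h,b), span(b,h)
round 3: derive span(h,i) via R2 from span(h,d), span(d,i)
round 3: derive span(i,b) via R2 from span(i,d), span(d,b)
round 3: derive span(i,g) via R2 from span(i,d), span(d,g)
round 3: derive span(i,i) via R2 from span(i,d), span(d,i)
round 3: derive span(i,j) via R2 from span(i,d), span(d,j)
round 3: derive span(j,d) via R2 from span(j,b), span(b,d)
round 3: derive span(j,e) via R2 from span(j,b), span(b,e)
round 3: derive span(j,j) via R2 from span(j,g), span(g,j)

span(b,b)
span(b,d)
span(b,e)
span(b,g)
span(b,h)
span(b,i)
span(b,j)
span(d,b)
span(d,d)
span(d,e)
span(d,g)
span(d,h)
span(d,i)
span(d,j)
span(e,b)
span(e,d)
span(e,e)
span(e,g)
span(e,h)
span(e,i)
span(e,j)
span(g,b)
span(g,d)
span(g,e)
span(g,g)
span(g,h)
span(g,i)
span(g,j)
span(h,b)
span(h,d)
span(h,e)
span(h,g)
span(h,h)
span(h,i)
span(h,j)
span(i,b)
span(i,d)
span(i,e)
span(i,g)
span(i,h)
span(i,i)
span(i,j)
span(j,b)
span(j,d)
span(j,e)
span(j,g)
span(j,h)
span(j,i)
span(j,j)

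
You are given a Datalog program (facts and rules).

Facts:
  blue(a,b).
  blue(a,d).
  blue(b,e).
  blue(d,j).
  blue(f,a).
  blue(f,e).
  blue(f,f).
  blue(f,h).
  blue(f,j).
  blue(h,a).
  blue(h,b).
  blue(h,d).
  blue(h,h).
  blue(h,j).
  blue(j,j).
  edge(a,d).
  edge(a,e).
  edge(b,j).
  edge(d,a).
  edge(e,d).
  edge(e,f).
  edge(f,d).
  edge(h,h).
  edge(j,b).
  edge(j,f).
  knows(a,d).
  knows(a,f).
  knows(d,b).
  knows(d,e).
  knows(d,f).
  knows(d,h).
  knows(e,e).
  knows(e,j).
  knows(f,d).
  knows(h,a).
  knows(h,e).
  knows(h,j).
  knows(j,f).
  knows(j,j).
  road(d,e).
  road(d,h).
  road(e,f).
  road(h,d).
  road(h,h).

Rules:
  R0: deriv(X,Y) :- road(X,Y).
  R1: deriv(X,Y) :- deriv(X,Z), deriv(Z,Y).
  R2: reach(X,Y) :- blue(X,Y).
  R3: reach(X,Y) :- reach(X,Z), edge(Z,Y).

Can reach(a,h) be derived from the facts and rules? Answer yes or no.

no

round 1: derive reach(a,b) via R2 from blue(a,b)
round 1: derive reach(a,d) via R2 from blue(a,d)
round 1: derive reach(b,e) via R2 from blue(b,e)
round 1: derive reach(d,j) via R2 from blue(d,j)
round 1: derive reach(f,a) via R2 from blue(f,a)
round 1: derive reach(f,e) via R2 from blue(f,e)
round 1: derive reach(f,f) via R2 from blue(f,f)
round 1: derive reach(f,h) via R2 from blue(f,h)
round 1: derive reach(f,j) via R2 from blue(f,j)
round 1: derive reach(h,a) via R2 from blue(h,a)
round 1: derive reach(h,b) via R2 from blue(h,b)
round 1: derive reach(h,d) via R2 from blue(h,d)
round 1: derive reach(h,h) via R2 from blue(h,h)
round 1: derive reach(h,j) via R2 from blue(h,j)
round 1: derive reach(j,j) via R2 from blue(j,j)
round 2: derive reach(a,a) via R3 from reach(a,d), edge(d,a)
round 2: derive reach(a,j) via R3 from reach(a,b), edge(b,j)
round 2: derive reach(b,d) via R3 from reach(b,e), edge(e,d)
round 2: derive reach(b,f) via R3 from reach(b,e), edge(e,f)
round 2: derive reach(d,b) via R3 from reach(d,j), edge(j,b)
round 2: derive reach(d,f) via R3 from reach(d,j), edge(j,f)
round 2: derive reach(f,b) via R3 from reach(f,j), edge(j,b)
round 2: derive reach(f,d) via R3 from reach(f,a), edge(a,d)
round 2: derive reach(h,e) via R3 from reach(h,a), edge(a,e)
round 2: derive reach(h,f) via R3 from reach(h,j), edge(j,f)
round 2: derive reach(j,b) via R3 from reach(j,j), edge(j,b)
round 2: derive reach(j,f) via R3 from reach(j,j), edge(j,f)
round 3: derive reach(a,e) via R3 from reach(a,a), edge(a,e)
round 3: derive reach(a,f) via R3 from reach(a,j), edge(j,f)
round 3: derive reach(b,a) via R3 from reach(b,d), edge(d,a)
round 3: derive reach(d,d) via R3 from reach(d,f), edge(f,d)
round 3: derive reach(j,d) via R3 from reach(j,f), edge(f,d)
round 4: derive reach(d,a) via R3 from reach(d,d), edge(d,a)
round 4: derive reach(j,a) via R3 from reach(j,d), edge(d,a)
round 5: derive reach(d,e) via R3 from reach(d,a), edge(a,e)
round 5: derive reach(j,e) via R3 from reach(j,a), edge(a,e)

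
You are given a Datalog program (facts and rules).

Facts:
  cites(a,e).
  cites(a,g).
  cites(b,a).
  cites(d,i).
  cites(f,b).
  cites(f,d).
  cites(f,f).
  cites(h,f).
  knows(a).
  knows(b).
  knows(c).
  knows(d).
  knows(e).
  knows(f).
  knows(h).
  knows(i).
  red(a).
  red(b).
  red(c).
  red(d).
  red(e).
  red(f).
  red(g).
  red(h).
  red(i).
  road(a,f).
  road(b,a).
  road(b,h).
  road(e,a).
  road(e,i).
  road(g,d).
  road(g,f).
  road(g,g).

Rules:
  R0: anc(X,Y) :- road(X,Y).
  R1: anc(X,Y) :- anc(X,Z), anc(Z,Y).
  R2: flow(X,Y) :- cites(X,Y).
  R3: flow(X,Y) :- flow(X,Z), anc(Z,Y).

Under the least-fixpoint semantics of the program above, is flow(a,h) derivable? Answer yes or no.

round 1: derive anc(a,f) via R0 from road(a,f)
round 1: derive anc(b,a) via R0 from road(b,a)
round 1: derive anc(b,h) via R0 from road(b,h)
round 1: derive anc(e,a) via R0 from road(e,a)
round 1: derive anc(e,i) via R0 from road(e,i)
round 1: derive anc(g,d) via R0 from road(g,d)
round 1: derive anc(g,f) via R0 from road(g,f)
round 1: derive anc(g,g) via R0 from road(g,g)
round 1: derive flow(a,e) via R2 from cites(a,e)
round 1: derive flow(a,g) via R2 from cites(a,g)
round 1: derive flow(b,a) via R2 from cites(b,a)
round 1: derive flow(d,i) via R2 from cites(d,i)
round 1: derive flow(f,b) via R2 from cites(f,b)
round 1: derive flow(f,d) via R2 from cites(f,d)
round 1: derive flow(f,f) via R2 from cites(f,f)
round 1: derive flow(h,f) via R2 from cites(h,f)
round 2: derive anc(b,f) via R1 from anc(b,a), anc(a,f)
round 2: derive anc(e,f) via R1 from anc(e,a), anc(a,f)
round 2: derive flow(a,a) via R3 from flow(a,e), anc(e,a)
round 2: derive flow(a,d) via R3 from flow(a,g), anc(g,d)
round 2: derive flow(a,f) via R3 from flow(a,g), anc(g,f)
round 2: derive flow(a,i) via R3 from flow(a,e), anc(e,i)
round 2: derive flow(b,f) via R3 from flow(b,a), anc(a,f)
round 2: derive flow(f,a) via R3 from flow(f,b), anc(b,a)
round 2: derive flow(f,h) via R3 from flow(f,b), anc(b,h)

no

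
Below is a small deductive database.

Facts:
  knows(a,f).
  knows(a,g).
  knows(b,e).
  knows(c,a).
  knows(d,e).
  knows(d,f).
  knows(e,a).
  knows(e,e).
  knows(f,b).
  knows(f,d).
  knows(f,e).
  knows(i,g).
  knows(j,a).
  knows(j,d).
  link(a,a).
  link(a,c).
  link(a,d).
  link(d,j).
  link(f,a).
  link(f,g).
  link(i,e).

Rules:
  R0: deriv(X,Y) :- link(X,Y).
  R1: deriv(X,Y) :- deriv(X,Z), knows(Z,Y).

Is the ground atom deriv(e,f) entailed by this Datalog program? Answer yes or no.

round 1: derive deriv(a,a) via R0 from link(a,a)
round 1: derive deriv(a,c) via R0 from link(a,c)
round 1: derive deriv(a,d) via R0 from link(a,d)
round 1: derive deriv(d,j) via R0 from link(d,j)
round 1: derive deriv(f,a) via R0 from link(f,a)
round 1: derive deriv(f,g) via R0 from link(f,g)
round 1: derive deriv(i,e) via R0 from link(i,e)
round 2: derive deriv(a,e) via R1 from deriv(a,d), knows(d,e)
round 2: derive deriv(a,f) via R1 from deriv(a,a), knows(a,f)
round 2: derive deriv(a,g) via R1 from deriv(a,a), knows(a,g)
round 2: derive deriv(d,a) via R1 from deriv(d,j), knows(j,a)
round 2: derive deriv(d,d) via R1 from deriv(d,j), knows(j,d)
round 2: derive deriv(f,f) via R1 from deriv(f,a), knows(a,f)
round 2: derive deriv(i,a) via R1 from deriv(i,e), knows(e,a)
round 3: derive deriv(a,b) via R1 from deriv(a,f), knows(f,b)
round 3: derive deriv(d,e) via R1 from deriv(d,d), knows(d,e)
round 3: derive deriv(d,f) via R1 from deriv(d,a), knows(a,f)
round 3: derive deriv(d,g) via R1 from deriv(d,a), knows(a,g)
round 3: derive deriv(f,b) via R1 from deriv(f,f), knows(f,b)
round 3: derive deriv(f,d) via R1 from deriv(f,f), knows(f,d)
round 3: derive deriv(f,e) via R1 from deriv(f,f), knows(f,e)
round 3: derive deriv(i,f) via R1 from deriv(i,a), knows(a,f)
round 3: derive deriv(i,g) via R1 from deriv(i,a), knows(a,g)
round 4: derive deriv(d,b) via R1 from deriv(d,f), knows(f,b)
round 4: derive deriv(i,b) via R1 from deriv(i,f), knows(f,b)
round 4: derive deriv(i,d) via R1 from deriv(i,f), knows(f,d)

no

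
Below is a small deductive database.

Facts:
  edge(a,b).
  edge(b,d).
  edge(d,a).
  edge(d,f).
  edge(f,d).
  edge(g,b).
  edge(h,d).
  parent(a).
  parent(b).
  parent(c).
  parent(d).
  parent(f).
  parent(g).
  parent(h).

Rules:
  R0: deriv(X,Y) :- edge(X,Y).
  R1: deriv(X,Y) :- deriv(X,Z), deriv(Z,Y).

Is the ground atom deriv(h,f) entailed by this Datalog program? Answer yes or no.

yes

round 1: derive deriv(a,b) via R0 from edge(a,b)
round 1: derive deriv(b,d) via R0 from edge(b,d)
round 1: derive deriv(d,a) via R0 from edge(d,a)
round 1: derive deriv(d,f) via R0 from edge(d,f)
round 1: derive deriv(f,d) via R0 from edge(f,d)
round 1: derive deriv(g,b) via R0 from edge(g,b)
round 1: derive deriv(h,d) via R0 from edge(h,d)
round 2: derive deriv(a,d) via R1 from deriv(a,b), deriv(b,d)
round 2: derive deriv(b,a) via R1 from deriv(b,d), deriv(d,a)
round 2: derive deriv(b,f) via R1 from deriv(b,d), deriv(d,f)
round 2: derive deriv(d,b) via R1 from deriv(d,a), deriv(a,b)
round 2: derive deriv(d,d) via R1 from deriv(d,f), deriv(f,d)
round 2: derive deriv(f,a) via R1 from deriv(f,d), deriv(d,a)
round 2: derive deriv(f,f) via R1 from deriv(f,d), deriv(d,f)
round 2: derive deriv(g,d) via R1 from deriv(g,b), deriv(b,d)
round 2: derive deriv(h,a) via R1 from deriv(h,d), deriv(d,a)
round 2: derive deriv(h,f) via R1 from deriv(h,d), deriv(d,f)
round 3: derive deriv(a,a) via R1 from deriv(a,b), deriv(b,a)
round 3: derive deriv(a,f) via R1 from deriv(a,b), deriv(b,f)
round 3: derive deriv(b,b) via R1 from deriv(b,a), deriv(a,b)
round 3: derive deriv(f,b) via R1 from deriv(f,a), deriv(a,b)
round 3: derive deriv(g,a) via R1 from deriv(g,b), deriv(b,a)
round 3: derive deriv(g,f) via R1 from deriv(g,b), deriv(b,f)
round 3: derive deriv(h,b) via R1 from deriv(h,a), deriv(a,b)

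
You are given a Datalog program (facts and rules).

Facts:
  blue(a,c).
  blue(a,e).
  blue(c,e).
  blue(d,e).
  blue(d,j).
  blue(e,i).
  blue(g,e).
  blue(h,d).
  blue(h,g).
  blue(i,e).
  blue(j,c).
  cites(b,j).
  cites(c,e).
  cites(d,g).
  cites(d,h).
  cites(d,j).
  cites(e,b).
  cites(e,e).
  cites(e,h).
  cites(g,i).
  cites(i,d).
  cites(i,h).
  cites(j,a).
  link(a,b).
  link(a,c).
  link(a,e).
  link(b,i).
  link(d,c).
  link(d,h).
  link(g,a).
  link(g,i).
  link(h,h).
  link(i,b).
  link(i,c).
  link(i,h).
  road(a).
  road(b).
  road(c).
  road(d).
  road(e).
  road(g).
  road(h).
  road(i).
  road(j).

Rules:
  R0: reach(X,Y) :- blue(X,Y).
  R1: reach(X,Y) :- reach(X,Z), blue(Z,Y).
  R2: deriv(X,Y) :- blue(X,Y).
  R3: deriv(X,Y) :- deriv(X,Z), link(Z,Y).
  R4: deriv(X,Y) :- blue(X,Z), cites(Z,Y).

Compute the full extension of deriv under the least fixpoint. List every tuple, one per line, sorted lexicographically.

round 1: derive deriv(a,c) via R2 from blue(a,c)
round 1: derive deriv(a,e) via R2 from blue(a,e)
round 1: derive deriv(c,e) via R2 from blue(c,e)
round 1: derive deriv(d,e) via R2 from blue(d,e)
round 1: derive deriv(d,j) via R2 from blue(d,j)
round 1: derive deriv(e,i) via R2 from blue(e,i)
round 1: derive deriv(g,e) via R2 from blue(g,e)
round 1: derive deriv(h,d) via R2 from blue(h,d)
round 1: derive deriv(h,g) via R2 from blue(h,g)
round 1: derive deriv(i,e) via R2 from blue(i,e)
round 1: derive deriv(j,c) via R2 from blue(j,c)
round 1: derive deriv(a,b) via R4 from blue(a,e), cites(e,b)
round 1: derive deriv(a,h) via R4 from blue(a,e), cites(e,h)
round 1: derive deriv(c,b) via R4 from blue(c,e), cites(e,b)
round 1: derive deriv(c,h) via R4 from blue(c,e), cites(e,h)
round 1: derive deriv(d,a) via R4 from blue(d,j), cites(j,a)
round 1: derive deriv(d,b) via R4 from blue(d,e), cites(e,b)
round 1: derive deriv(d,h) via R4 from blue(d,e), cites(e,h)
round 1: derive deriv(e,d) via R4 from blue(e,i), cites(i,d)
round 1: derive deriv(e,h) via R4 from blue(e,i), cites(i,h)
round 1: derive deriv(g,b) via R4 from blue(g,e), cites(e,b)
round 1: derive deriv(g,h) via R4 from blue(g,e), cites(e,h)
round 1: derive deriv(h,h) via R4 from blue(h,d), cites(d,h)
round 1: derive deriv(h,i) via R4 from blue(h,g), cites(g,i)
round 1: derive deriv(h,j) via R4 from blue(h,d), cites(d,j)
round 1: derive deriv(i,b) via R4 from blue(i,e), cites(e,b)
round 1: derive deriv(i,h) via R4 from blue(i,e), cites(e,h)
round 1: derive deriv(j,e) via R4 from blue(j,c), cites(c,e)
round 2: derive deriv(a,i) via R3 from deriv(a,b), link(b,i)
round 2: derive deriv(c,i) via R3 from deriv(c,b), link(b,i)
round 2: derive deriv(d,c) via R3 from deriv(d,a), link(a,c)
round 2: derive deriv(d,i) via R3 from deriv(d,b), link(b,i)
round 2: derive deriv(e,b) via R3 from deriv(e,i), link(i,b)
round 2: derive deriv(e,c) via R3 from deriv(e,d), link(d,c)
round 2: derive deriv(g,i) via R3 from deriv(g,b), link(b,i)
round 2: derive deriv(h,a) via R3 from deriv(h,g), link(g,a)
round 2: derive deriv(h,b) via R3 from deriv(h,i), link(i,b)
round 2: derive deriv(h,c) via R3 from deriv(h,d), link(d,c)
round 2: derive deriv(i,i) via R3 from deriv(i,b), link(b,i)
round 3: derive deriv(c,c) via R3 from deriv(c,i), link(i,c)
round 3: derive deriv(g,c) via R3 from deriv(g,i), link(i,c)
round 3: derive deriv(h,e) via R3 from deriv(h,a), link(a,e)
round 3: derive deriv(i,c) via R3 from deriv(i,i), link(i,c)

deriv(a,b)
deriv(a,c)
deriv(a,e)
deriv(a,h)
deriv(a,i)
deriv(c,b)
deriv(c,c)
deriv(c,e)
deriv(c,h)
deriv(c,i)
deriv(d,a)
deriv(d,b)
deriv(d,c)
deriv(d,e)
deriv(d,h)
deriv(d,i)
deriv(d,j)
deriv(e,b)
deriv(e,c)
deriv(e,d)
deriv(e,h)
deriv(e,i)
deriv(g,b)
deriv(g,c)
deriv(g,e)
deriv(g,h)
deriv(g,i)
deriv(h,a)
deriv(h,b)
deriv(h,c)
deriv(h,d)
deriv(h,e)
deriv(h,g)
deriv(h,h)
deriv(h,i)
deriv(h,j)
deriv(i,b)
deriv(i,c)
deriv(i,e)
deriv(i,h)
deriv(i,i)
deriv(j,c)
deriv(j,e)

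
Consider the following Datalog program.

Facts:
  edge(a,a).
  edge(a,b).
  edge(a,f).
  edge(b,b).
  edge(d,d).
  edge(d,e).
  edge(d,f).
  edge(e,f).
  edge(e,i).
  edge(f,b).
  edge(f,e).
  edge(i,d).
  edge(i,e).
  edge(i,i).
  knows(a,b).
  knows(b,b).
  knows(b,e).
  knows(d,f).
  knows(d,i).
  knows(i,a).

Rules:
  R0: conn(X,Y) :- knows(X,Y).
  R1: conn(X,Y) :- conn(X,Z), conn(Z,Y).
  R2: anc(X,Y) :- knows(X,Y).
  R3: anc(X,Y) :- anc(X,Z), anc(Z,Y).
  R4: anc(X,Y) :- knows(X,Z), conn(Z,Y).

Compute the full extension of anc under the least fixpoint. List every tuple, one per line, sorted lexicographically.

anc(a,b)
anc(a,e)
anc(b,b)
anc(b,e)
anc(d,a)
anc(d,b)
anc(d,e)
anc(d,f)
anc(d,i)
anc(i,a)
anc(i,b)
anc(i,e)

round 1: derive conn(a,b) via R0 from knows(a,b)
round 1: derive conn(b,b) via R0 from knows(b,b)
round 1: derive conn(b,e) via R0 from knows(b,e)
round 1: derive conn(d,f) via R0 from knows(d,f)
round 1: derive conn(d,i) via R0 from knows(d,i)
round 1: derive conn(i,a) via R0 from knows(i,a)
round 1: derive anc(a,b) via R2 from knows(a,b)
round 1: derive anc(b,b) via R2 from knows(b,b)
round 1: derive anc(b,e) via R2 from knows(b,e)
round 1: derive anc(d,f) via R2 from knows(d,f)
round 1: derive anc(d,i) via R2 from knows(d,i)
round 1: derive anc(i,a) via R2 from knows(i,a)
round 2: derive conn(a,e) via R1 from conn(a,b), conn(b,e)
round 2: derive conn(d,a) via R1 from conn(d,i), conn(i,a)
round 2: derive conn(i,b) via R1 from conn(i,a), conn(a,b)
round 2: derive anc(a,e) via R3 from anc(a,b), anc(b,e)
round 2: derive anc(d,a) via R3 from anc(d,i), anc(i,a)
round 2: derive anc(i,b) via R3 from anc(i,a), anc(a,b)
round 3: derive conn(d,b) via R1 from conn(d,a), conn(a,b)
round 3: derive conn(d,e) via R1 from conn(d,a), conn(a,e)
round 3: derive conn(i,e) via R1 from conn(i,a), conn(a,e)
round 3: derive anc(d,b) via R3 from anc(d,a), anc(a,b)
round 3: derive anc(d,e) via R3 from anc(d,a), anc(a,e)
round 3: derive anc(i,e) via R3 from anc(i,a), anc(a,e)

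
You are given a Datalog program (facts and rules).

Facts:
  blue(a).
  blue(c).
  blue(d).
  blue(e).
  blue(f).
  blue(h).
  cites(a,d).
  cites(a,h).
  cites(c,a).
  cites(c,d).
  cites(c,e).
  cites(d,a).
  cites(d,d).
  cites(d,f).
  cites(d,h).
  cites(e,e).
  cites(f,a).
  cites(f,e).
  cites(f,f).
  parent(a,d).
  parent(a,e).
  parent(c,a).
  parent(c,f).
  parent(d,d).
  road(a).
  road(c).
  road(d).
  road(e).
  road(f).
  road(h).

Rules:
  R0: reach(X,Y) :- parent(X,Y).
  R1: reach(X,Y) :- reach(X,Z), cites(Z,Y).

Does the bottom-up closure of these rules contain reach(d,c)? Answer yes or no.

round 1: derive reach(a,d) via R0 from parent(a,d)
round 1: derive reach(a,e) via R0 from parent(a,e)
round 1: derive reach(c,a) via R0 from parent(c,a)
round 1: derive reach(c,f) via R0 from parent(c,f)
round 1: derive reach(d,d) via R0 from parent(d,d)
round 2: derive reach(a,a) via R1 from reach(a,d), cites(d,a)
round 2: derive reach(a,f) via R1 from reach(a,d), cites(d,f)
round 2: derive reach(a,h) via R1 from reach(a,d), cites(d,h)
round 2: derive reach(c,d) via R1 from reach(c,a), cites(a,d)
round 2: derive reach(c,e) via R1 from reach(c,f), cites(f,e)
round 2: derive reach(c,h) via R1 from reach(c,a), cites(a,h)
round 2: derive reach(d,a) via R1 from reach(d,d), cites(d,a)
round 2: derive reach(d,f) via R1 from reach(d,d), cites(d,f)
round 2: derive reach(d,h) via R1 from reach(d,d), cites(d,h)
round 3: derive reach(d,e) via R1 from reach(d,f), cites(f,e)

no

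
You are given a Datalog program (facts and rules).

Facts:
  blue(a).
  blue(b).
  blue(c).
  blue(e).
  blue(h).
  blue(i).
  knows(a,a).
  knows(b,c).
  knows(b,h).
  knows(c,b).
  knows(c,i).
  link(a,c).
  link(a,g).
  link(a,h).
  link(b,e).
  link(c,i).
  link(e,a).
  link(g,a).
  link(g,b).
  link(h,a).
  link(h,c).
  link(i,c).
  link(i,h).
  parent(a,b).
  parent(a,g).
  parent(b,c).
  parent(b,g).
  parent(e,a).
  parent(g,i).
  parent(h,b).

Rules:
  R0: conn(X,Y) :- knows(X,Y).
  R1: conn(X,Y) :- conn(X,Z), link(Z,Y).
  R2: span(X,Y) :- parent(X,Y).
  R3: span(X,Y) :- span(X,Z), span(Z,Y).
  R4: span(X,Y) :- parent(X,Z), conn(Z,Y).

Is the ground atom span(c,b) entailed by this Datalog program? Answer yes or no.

round 1: derive conn(a,a) via R0 from knows(a,a)
round 1: derive conn(b,c) via R0 from knows(b,c)
round 1: derive conn(b,h) via R0 from knows(b,h)
round 1: derive conn(c,b) via R0 from knows(c,b)
round 1: derive conn(c,i) via R0 from knows(c,i)
round 1: derive span(a,b) via R2 from parent(a,b)
round 1: derive span(a,g) via R2 from parent(a,g)
round 1: derive span(b,c) via R2 from parent(b,c)
round 1: derive span(b,g) via R2 from parent(b,g)
round 1: derive span(e,a) via R2 from parent(e,a)
round 1: derive span(g,i) via R2 from parent(g,i)
round 1: derive span(h,b) via R2 from parent(h,b)
round 2: derive conn(a,c) via R1 from conn(a,a), link(a,c)
round 2: derive conn(a,g) via R1 from conn(a,a), link(a,g)
round 2: derive conn(a,h) via R1 from conn(a,a), link(a,h)
round 2: derive conn(b,a) via R1 from conn(b,h), link(h,a)
round 2: derive conn(b,i) via R1 from conn(b,c), link(c,i)
round 2: derive conn(c,c) via R1 from conn(c,i), link(i,c)
round 2: derive conn(c,e) via R1 from conn(c,b), link(b,e)
round 2: derive conn(c,h) via R1 from conn(c,i), link(i,h)
round 2: derive span(a,c) via R3 from span(a,b), span(b,c)
round 2: derive span(a,i) via R3 from span(a,g), span(g,i)
round 2: derive span(b,i) via R3 from span(b,g), span(g,i)
round 2: derive span(e,b) via R3 from span(e,a), span(a,b)
round 2: derive span(e,g) via R3 from span(e,a), span(a,g)
round 2: derive span(h,c) via R3 from span(h,b), span(b,c)
round 2: derive span(h,g) via R3 from span(h,b), span(b,g)
round 2: derive span(a,h) via R4 from parent(a,b), conn(b,h)
round 2: derive span(b,b) via R4 from parent(b,c), conn(c,b)
round 2: derive span(h,h) via R4 from parent(h,b), conn(b,h)
round 3: derive conn(a,b) via R1 from conn(a,g), link(g,b)
round 3: derive conn(a,i) via R1 from conn(a,c), link(c,i)
round 3: derive conn(b,g) via R1 from conn(b,a), link(a,g)
round 3: derive conn(c,a) via R1 from conn(c,e), link(e,a)
round 3: derive span(e,c) via R3 from span(e,a), span(a,c)
round 3: derive span(e,h) via R3 from span(e,a), span(a,h)
round 3: derive span(e,i) via R3 from span(e,a), span(a,i)
round 3: derive span(h,i) via R3 from span(h,b), span(b,i)
round 3: derive span(a,a) via R4 from parent(a,b), conn(b,a)
round 3: derive span(b,e) via R4 from parent(b,c), conn(c,e)
round 3: derive span(b,h) via R4 from parent(b,c), conn(c,h)
round 3: derive span(h,a) via R4 from parent(h,b), conn(b,a)
round 4: derive conn(a,e) via R1 from conn(a,b), link(b,e)
round 4: derive conn(b,b) via R1 from conn(b,g), link(g,b)
round 4: derive conn(c,g) via R1 from conn(c,a), link(a,g)
round 4: derive span(a,e) via R3 from span(a,b), span(b,e)
round 4: derive span(b,a) via R3 from span(b,e), span(e,a)
round 4: derive span(e,e) via R3 from span(e,b), span(b,e)
round 4: derive span(h,e) via R3 from span(h,b), span(b,e)
round 5: derive conn(b,e) via R1 from conn(b,b), link(b,e)

no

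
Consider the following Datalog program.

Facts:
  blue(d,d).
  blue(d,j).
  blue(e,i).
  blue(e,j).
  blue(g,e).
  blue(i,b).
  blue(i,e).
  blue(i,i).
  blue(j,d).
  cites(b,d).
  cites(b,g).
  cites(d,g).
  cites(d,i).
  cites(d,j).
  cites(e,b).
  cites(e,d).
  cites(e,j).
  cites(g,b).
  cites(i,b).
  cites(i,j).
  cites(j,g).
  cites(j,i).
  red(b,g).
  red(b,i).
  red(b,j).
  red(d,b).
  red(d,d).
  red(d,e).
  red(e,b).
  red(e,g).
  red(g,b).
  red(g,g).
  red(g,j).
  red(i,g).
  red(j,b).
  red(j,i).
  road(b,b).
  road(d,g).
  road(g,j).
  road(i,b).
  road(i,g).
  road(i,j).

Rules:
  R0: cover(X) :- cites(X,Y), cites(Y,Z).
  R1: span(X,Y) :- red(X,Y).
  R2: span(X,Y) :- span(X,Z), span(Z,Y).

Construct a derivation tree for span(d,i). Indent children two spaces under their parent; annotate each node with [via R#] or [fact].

round 1: derive span(b,g) via R1 from red(b,g)
round 1: derive span(b,i) via R1 from red(b,i)
round 1: derive span(b,j) via R1 from red(b,j)
round 1: derive span(d,b) via R1 from red(d,b)
round 1: derive span(d,d) via R1 from red(d,d)
round 1: derive span(d,e) via R1 from red(d,e)
round 1: derive span(e,b) via R1 from red(e,b)
round 1: derive span(e,g) via R1 from red(e,g)
round 1: derive span(g,b) via R1 from red(g,b)
round 1: derive span(g,g) via R1 from red(g,g)
round 1: derive span(g,j) via R1 from red(g,j)
round 1: derive span(i,g) via R1 from red(i,g)
round 1: derive span(j,b) via R1 from red(j,b)
round 1: derive span(j,i) via R1 from red(j,i)
round 2: derive span(b,b) via R2 from span(b,g), span(g,b)
round 2: derive span(d,g) via R2 from span(d,b), span(b,g)
round 2: derive span(d,i) via R2 from span(d,b), span(b,i)
round 2: derive span(d,j) via R2 from span(d,b), span(b,j)
round 2: derive span(e,i) via R2 from span(e,b), span(b,i)
round 2: derive span(e,j) via R2 from span(e,b), span(b,j)
round 2: derive span(g,i) via R2 from span(g,b), span(b,i)
round 2: derive span(i,b) via R2 from span(i,g), span(g,b)
round 2: derive span(i,j) via R2 from span(i,g), span(g,j)
round 2: derive span(j,g) via R2 from span(j,b), span(b,g)
round 2: derive span(j,j) via R2 from span(j,b), span(b,j)
round 3: derive span(i,i) via R2 from span(i,b), span(b,i)

span(d,i)  [via R2]
  span(d,b)  [via R1]
    red(d,b)  [fact]
  span(b,i)  [via R1]
    red(b,i)  [fact]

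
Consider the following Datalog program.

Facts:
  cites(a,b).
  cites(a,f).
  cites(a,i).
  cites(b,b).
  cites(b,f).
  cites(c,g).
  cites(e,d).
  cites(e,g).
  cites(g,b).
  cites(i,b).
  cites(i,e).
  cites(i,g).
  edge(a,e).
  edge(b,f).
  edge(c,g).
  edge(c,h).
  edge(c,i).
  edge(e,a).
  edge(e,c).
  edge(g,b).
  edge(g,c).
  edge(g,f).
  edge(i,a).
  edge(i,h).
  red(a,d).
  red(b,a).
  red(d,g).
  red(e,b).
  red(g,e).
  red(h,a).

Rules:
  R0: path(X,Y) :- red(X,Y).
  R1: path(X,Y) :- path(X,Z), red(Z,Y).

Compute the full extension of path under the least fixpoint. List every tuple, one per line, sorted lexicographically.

path(a,a)
path(a,b)
path(a,d)
path(a,e)
path(a,g)
path(b,a)
path(b,b)
path(b,d)
path(b,e)
path(b,g)
path(d,a)
path(d,b)
path(d,d)
path(d,e)
path(d,g)
path(e,a)
path(e,b)
path(e,d)
path(e,e)
path(e,g)
path(g,a)
path(g,b)
path(g,d)
path(g,e)
path(g,g)
path(h,a)
path(h,b)
path(h,d)
path(h,e)
path(h,g)

round 1: derive path(a,d) via R0 from red(a,d)
round 1: derive path(b,a) via R0 from red(b,a)
round 1: derive path(d,g) via R0 from red(d,g)
round 1: derive path(e,b) via R0 from red(e,b)
round 1: derive path(g,e) via R0 from red(g,e)
round 1: derive path(h,a) via R0 from red(h,a)
round 2: derive path(a,g) via R1 from path(a,d), red(d,g)
round 2: derive path(b,d) via R1 from path(b,a), red(a,d)
round 2: derive path(d,e) via R1 from path(d,g), red(g,e)
round 2: derive path(e,a) via R1 from path(e,b), red(b,a)
round 2: derive path(g,b) via R1 from path(g,e), red(e,b)
round 2: derive path(h,d) via R1 from path(h,a), red(a,d)
round 3: derive path(a,e) via R1 from path(a,g), red(g,e)
round 3: derive path(b,g) via R1 from path(b,d), red(d,g)
round 3: derive path(d,b) via R1 from path(d,e), red(e,b)
round 3: derive path(e,d) via R1 from path(e,a), red(a,d)
round 3: derive path(g,a) via R1 from path(g,b), red(b,a)
round 3: derive path(h,g) via R1 from path(h,d), red(d,g)
round 4: derive path(a,b) via R1 from path(a,e), red(e,b)
round 4: derive path(b,e) via R1 from path(b,g), red(g,e)
round 4: derive path(d,a) via R1 from path(d,b), red(b,a)
round 4: derive path(e,g) via R1 from path(e,d), red(d,g)
round 4: derive path(g,d) via R1 from path(g,a), red(a,d)
round 4: derive path(h,e) via R1 from path(h,g), red(g,e)
round 5: derive path(a,a) via R1 from path(a,b), red(b,a)
round 5: derive path(b,b) via R1 from path(b,e), red(e,b)
round 5: derive path(d,d) via R1 from path(d,a), red(a,d)
round 5: derive path(e,e) via R1 from path(e,g), red(g,e)
round 5: derive path(g,g) via R1 from path(g,d), red(d,g)
round 5: derive path(h,b) via R1 from path(h,e), red(e,b)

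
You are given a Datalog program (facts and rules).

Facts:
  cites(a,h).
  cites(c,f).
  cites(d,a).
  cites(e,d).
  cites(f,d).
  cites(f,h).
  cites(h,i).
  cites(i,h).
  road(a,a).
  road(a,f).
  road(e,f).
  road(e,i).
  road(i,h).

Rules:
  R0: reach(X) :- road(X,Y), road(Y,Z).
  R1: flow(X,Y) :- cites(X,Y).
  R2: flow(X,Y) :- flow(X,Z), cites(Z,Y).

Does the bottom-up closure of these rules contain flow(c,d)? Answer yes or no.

round 1: derive flow(a,h) via R1 from cites(a,h)
round 1: derive flow(c,f) via R1 from cites(c,f)
round 1: derive flow(d,a) via R1 from cites(d,a)
round 1: derive flow(e,d) via R1 from cites(e,d)
round 1: derive flow(f,d) via R1 from cites(f,d)
round 1: derive flow(f,h) via R1 from cites(f,h)
round 1: derive flow(h,i) via R1 from cites(h,i)
round 1: derive flow(i,h) via R1 from cites(i,h)
round 2: derive flow(a,i) via R2 from flow(a,h), cites(h,i)
round 2: derive flow(c,d) via R2 from flow(c,f), cites(f,d)
round 2: derive flow(c,h) via R2 from flow(c,f), cites(f,h)
round 2: derive flow(d,h) via R2 from flow(d,a), cites(a,h)
round 2: derive flow(e,a) via R2 from flow(e,d), cites(d,a)
round 2: derive flow(f,a) via R2 from flow(f,d), cites(d,a)
round 2: derive flow(f,i) via R2 from flow(f,h), cites(h,i)
round 2: derive flow(h,h) via R2 from flow(h,i), cites(i,h)
round 2: derive flow(i,i) via R2 from flow(i,h), cites(h,i)
round 3: derive flow(c,a) via R2 from flow(c,d), cites(d,a)
round 3: derive flow(c,i) via R2 from flow(c,h), cites(h,i)
round 3: derive flow(d,i) via R2 from flow(d,h), cites(h,i)
round 3: derive flow(e,h) via R2 from flow(e,a), cites(a,h)
round 4: derive flow(e,i) via R2 from flow(e,h), cites(h,i)

yes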